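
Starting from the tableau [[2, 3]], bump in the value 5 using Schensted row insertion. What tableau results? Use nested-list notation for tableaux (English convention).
5 is larger than every entry of row 1, so it is appended to row 1. The new tableau is [[2, 3, 5]].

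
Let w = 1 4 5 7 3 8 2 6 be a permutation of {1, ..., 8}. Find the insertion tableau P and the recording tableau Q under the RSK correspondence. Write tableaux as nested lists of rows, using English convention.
Insert each entry of the permutation into P by Schensted row insertion, recording in Q the position of each new cell.

After inserting 1: P = [[1]].
After inserting 4: P = [[1, 4]].
After inserting 5: P = [[1, 4, 5]].
After inserting 7: P = [[1, 4, 5, 7]].
After inserting 3: P = [[1, 3, 5, 7], [4]].
After inserting 8: P = [[1, 3, 5, 7, 8], [4]].
After inserting 2: P = [[1, 2, 5, 7, 8], [3], [4]].
After inserting 6: P = [[1, 2, 5, 6, 8], [3, 7], [4]].

So P = [[1, 2, 5, 6, 8], [3, 7], [4]], Q = [[1, 2, 3, 4, 6], [5, 8], [7]].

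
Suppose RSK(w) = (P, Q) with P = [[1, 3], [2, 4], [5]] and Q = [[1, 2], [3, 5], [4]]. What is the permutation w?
2 5 4 1 3

Reverse the RSK construction: for i from n down to 1, find the cell of Q containing i, remove the entry at that cell from P, and reverse-bump it up through P; the value ejected from row 1 is w(i).

Step i=5: Q has 5 at row 2, column 2; remove 4 from row 2 of P and reverse-bump: 4 enters row 1 and ejects 3. So w(5) = 3. P is now [[1, 4], [2], [5]].
Step i=4: Q has 4 at row 3, column 1; remove 5 from row 3 of P and reverse-bump: 5 enters row 2 and ejects 2; 2 enters row 1 and ejects 1. So w(4) = 1. P is now [[2, 4], [5]].
Step i=3: Q has 3 at row 2, column 1; remove 5 from row 2 of P and reverse-bump: 5 enters row 1 and ejects 4. So w(3) = 4. P is now [[2, 5]].
Step i=2: Q has 2 at row 1, column 2; remove that cell from P, ejecting 5. So w(2) = 5. P is now [[2]].
Step i=1: Q has 1 at row 1, column 1; remove that cell from P, ejecting 2. So w(1) = 2. P is now [].

So w = 2 5 4 1 3.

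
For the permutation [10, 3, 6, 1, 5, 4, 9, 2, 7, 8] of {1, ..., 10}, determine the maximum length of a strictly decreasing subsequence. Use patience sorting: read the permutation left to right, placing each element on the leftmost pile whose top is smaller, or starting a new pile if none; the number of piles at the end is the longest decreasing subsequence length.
5

10: new pile. tops = [10]
3: new pile. tops = [10, 3]
6: onto pile 2 (replacing 3). tops = [10, 6]
1: new pile. tops = [10, 6, 1]
5: onto pile 3 (replacing 1). tops = [10, 6, 5]
4: new pile. tops = [10, 6, 5, 4]
9: onto pile 2 (replacing 6). tops = [10, 9, 5, 4]
2: new pile. tops = [10, 9, 5, 4, 2]
7: onto pile 3 (replacing 5). tops = [10, 9, 7, 4, 2]
8: onto pile 3 (replacing 7). tops = [10, 9, 8, 4, 2]

5 piles, so the longest decreasing subsequence has length 5.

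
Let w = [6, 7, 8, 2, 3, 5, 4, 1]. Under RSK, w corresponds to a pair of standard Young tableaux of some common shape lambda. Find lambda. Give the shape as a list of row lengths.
Row-insert each entry into an empty tableau.

After inserting 6: P = [[6]].
After inserting 7: P = [[6, 7]].
After inserting 8: P = [[6, 7, 8]].
After inserting 2: P = [[2, 7, 8], [6]].
After inserting 3: P = [[2, 3, 8], [6, 7]].
After inserting 5: P = [[2, 3, 5], [6, 7, 8]].
After inserting 4: P = [[2, 3, 4], [5, 7, 8], [6]].
After inserting 1: P = [[1, 3, 4], [2, 7, 8], [5], [6]].

The final insertion tableau P = [[1, 3, 4], [2, 7, 8], [5], [6]] has shape [3, 3, 1, 1].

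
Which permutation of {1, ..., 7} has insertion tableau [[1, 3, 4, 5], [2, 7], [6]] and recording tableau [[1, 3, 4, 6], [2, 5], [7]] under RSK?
6 2 3 7 4 5 1

Reverse the RSK construction: for i from n down to 1, find the cell of Q containing i, remove the entry at that cell from P, and reverse-bump it up through P; the value ejected from row 1 is w(i).

Step i=7: Q has 7 at row 3, column 1; remove 6 from row 3 of P and reverse-bump: 6 enters row 2 and ejects 2; 2 enters row 1 and ejects 1. So w(7) = 1. P is now [[2, 3, 4, 5], [6, 7]].
Step i=6: Q has 6 at row 1, column 4; remove that cell from P, ejecting 5. So w(6) = 5. P is now [[2, 3, 4], [6, 7]].
Step i=5: Q has 5 at row 2, column 2; remove 7 from row 2 of P and reverse-bump: 7 enters row 1 and ejects 4. So w(5) = 4. P is now [[2, 3, 7], [6]].
Step i=4: Q has 4 at row 1, column 3; remove that cell from P, ejecting 7. So w(4) = 7. P is now [[2, 3], [6]].
Step i=3: Q has 3 at row 1, column 2; remove that cell from P, ejecting 3. So w(3) = 3. P is now [[2], [6]].
Step i=2: Q has 2 at row 2, column 1; remove 6 from row 2 of P and reverse-bump: 6 enters row 1 and ejects 2. So w(2) = 2. P is now [[6]].
Step i=1: Q has 1 at row 1, column 1; remove that cell from P, ejecting 6. So w(1) = 6. P is now [].

So w = 6 2 3 7 4 5 1.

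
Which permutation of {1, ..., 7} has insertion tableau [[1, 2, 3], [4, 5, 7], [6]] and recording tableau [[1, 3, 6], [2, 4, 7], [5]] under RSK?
4 1 6 5 2 7 3

Reverse the RSK construction: for i from n down to 1, find the cell of Q containing i, remove the entry at that cell from P, and reverse-bump it up through P; the value ejected from row 1 is w(i).

Step i=7: Q has 7 at row 2, column 3; remove 7 from row 2 of P and reverse-bump: 7 enters row 1 and ejects 3. So w(7) = 3. P is now [[1, 2, 7], [4, 5], [6]].
Step i=6: Q has 6 at row 1, column 3; remove that cell from P, ejecting 7. So w(6) = 7. P is now [[1, 2], [4, 5], [6]].
Step i=5: Q has 5 at row 3, column 1; remove 6 from row 3 of P and reverse-bump: 6 enters row 2 and ejects 5; 5 enters row 1 and ejects 2. So w(5) = 2. P is now [[1, 5], [4, 6]].
Step i=4: Q has 4 at row 2, column 2; remove 6 from row 2 of P and reverse-bump: 6 enters row 1 and ejects 5. So w(4) = 5. P is now [[1, 6], [4]].
Step i=3: Q has 3 at row 1, column 2; remove that cell from P, ejecting 6. So w(3) = 6. P is now [[1], [4]].
Step i=2: Q has 2 at row 2, column 1; remove 4 from row 2 of P and reverse-bump: 4 enters row 1 and ejects 1. So w(2) = 1. P is now [[4]].
Step i=1: Q has 1 at row 1, column 1; remove that cell from P, ejecting 4. So w(1) = 4. P is now [].

So w = 4 1 6 5 2 7 3.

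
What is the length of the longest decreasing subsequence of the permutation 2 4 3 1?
3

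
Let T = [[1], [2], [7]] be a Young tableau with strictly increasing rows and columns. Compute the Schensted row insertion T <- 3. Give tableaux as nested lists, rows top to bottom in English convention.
3 is larger than every entry of row 1, so it is appended to row 1. The new tableau is [[1, 3], [2], [7]].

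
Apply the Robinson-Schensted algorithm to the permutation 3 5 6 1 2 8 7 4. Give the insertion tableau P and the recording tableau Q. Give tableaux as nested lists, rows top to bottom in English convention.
P = [[1, 2, 4, 7], [3, 5, 6], [8]], Q = [[1, 2, 3, 6], [4, 5, 7], [8]]

Insert each entry of the permutation into P by Schensted row insertion, recording in Q the position of each new cell.

Insert 3: appended to row 1. P = [[3]].
Insert 5: appended to row 1. P = [[3, 5]].
Insert 6: appended to row 1. P = [[3, 5, 6]].
Insert 1: 1 bumps 3 from row 1; 3 starts row 2. P = [[1, 5, 6], [3]].
Insert 2: 2 bumps 5 from row 1; 5 appends to row 2. P = [[1, 2, 6], [3, 5]].
Insert 8: appended to row 1. P = [[1, 2, 6, 8], [3, 5]].
Insert 7: 7 bumps 8 from row 1; 8 appends to row 2. P = [[1, 2, 6, 7], [3, 5, 8]].
Insert 4: 4 bumps 6 from row 1; 6 bumps 8 from row 2; 8 starts row 3. P = [[1, 2, 4, 7], [3, 5, 6], [8]].

So P = [[1, 2, 4, 7], [3, 5, 6], [8]], Q = [[1, 2, 3, 6], [4, 5, 7], [8]].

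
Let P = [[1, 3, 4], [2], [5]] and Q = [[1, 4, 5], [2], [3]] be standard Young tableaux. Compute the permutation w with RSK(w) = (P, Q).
Reverse the RSK construction: for i from n down to 1, find the cell of Q containing i, remove the entry at that cell from P, and reverse-bump it up through P; the value ejected from row 1 is w(i).

Step i=5: Q has 5 at row 1, column 3; remove that cell from P, ejecting 4. So w(5) = 4. P is now [[1, 3], [2], [5]].
Step i=4: Q has 4 at row 1, column 2; remove that cell from P, ejecting 3. So w(4) = 3. P is now [[1], [2], [5]].
Step i=3: Q has 3 at row 3, column 1; remove 5 from row 3 of P and reverse-bump: 5 enters row 2 and ejects 2; 2 enters row 1 and ejects 1. So w(3) = 1. P is now [[2], [5]].
Step i=2: Q has 2 at row 2, column 1; remove 5 from row 2 of P and reverse-bump: 5 enters row 1 and ejects 2. So w(2) = 2. P is now [[5]].
Step i=1: Q has 1 at row 1, column 1; remove that cell from P, ejecting 5. So w(1) = 5. P is now [].

So w = 5 2 1 3 4.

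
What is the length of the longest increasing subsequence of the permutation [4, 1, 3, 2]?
2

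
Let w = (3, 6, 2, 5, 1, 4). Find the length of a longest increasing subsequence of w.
2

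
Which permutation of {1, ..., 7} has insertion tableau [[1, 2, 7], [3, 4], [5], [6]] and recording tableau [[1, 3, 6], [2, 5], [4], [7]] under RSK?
Reverse the RSK construction: for i from n down to 1, find the cell of Q containing i, remove the entry at that cell from P, and reverse-bump it up through P; the value ejected from row 1 is w(i).

Step i=7: Q has 7 at row 4, column 1; remove 6 from row 4 of P and reverse-bump: 6 enters row 3 and ejects 5; 5 enters row 2 and ejects 4; 4 enters row 1 and ejects 2. So w(7) = 2. P is now [[1, 4, 7], [3, 5], [6]].
Step i=6: Q has 6 at row 1, column 3; remove that cell from P, ejecting 7. So w(6) = 7. P is now [[1, 4], [3, 5], [6]].
Step i=5: Q has 5 at row 2, column 2; remove 5 from row 2 of P and reverse-bump: 5 enters row 1 and ejects 4. So w(5) = 4. P is now [[1, 5], [3], [6]].
Step i=4: Q has 4 at row 3, column 1; remove 6 from row 3 of P and reverse-bump: 6 enters row 2 and ejects 3; 3 enters row 1 and ejects 1. So w(4) = 1. P is now [[3, 5], [6]].
Step i=3: Q has 3 at row 1, column 2; remove that cell from P, ejecting 5. So w(3) = 5. P is now [[3], [6]].
Step i=2: Q has 2 at row 2, column 1; remove 6 from row 2 of P and reverse-bump: 6 enters row 1 and ejects 3. So w(2) = 3. P is now [[6]].
Step i=1: Q has 1 at row 1, column 1; remove that cell from P, ejecting 6. So w(1) = 6. P is now [].

So w = 6 3 5 1 4 7 2.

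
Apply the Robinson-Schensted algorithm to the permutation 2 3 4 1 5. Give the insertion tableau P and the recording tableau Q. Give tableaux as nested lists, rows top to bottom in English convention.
Insert each entry of the permutation into P by Schensted row insertion, recording in Q the position of each new cell.

Insert 2: appended to row 1. P = [[2]].
Insert 3: appended to row 1. P = [[2, 3]].
Insert 4: appended to row 1. P = [[2, 3, 4]].
Insert 1: 1 bumps 2 from row 1; 2 starts row 2. P = [[1, 3, 4], [2]].
Insert 5: appended to row 1. P = [[1, 3, 4, 5], [2]].

So P = [[1, 3, 4, 5], [2]], Q = [[1, 2, 3, 5], [4]].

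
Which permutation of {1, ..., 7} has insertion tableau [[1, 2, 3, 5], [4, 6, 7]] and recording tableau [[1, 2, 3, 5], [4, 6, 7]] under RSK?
Reverse the RSK construction: for i from n down to 1, find the cell of Q containing i, remove the entry at that cell from P, and reverse-bump it up through P; the value ejected from row 1 is w(i).

Step i=7: Q has 7 at row 2, column 3; remove 7 from row 2 of P and reverse-bump: 7 enters row 1 and ejects 5. So w(7) = 5. P is now [[1, 2, 3, 7], [4, 6]].
Step i=6: Q has 6 at row 2, column 2; remove 6 from row 2 of P and reverse-bump: 6 enters row 1 and ejects 3. So w(6) = 3. P is now [[1, 2, 6, 7], [4]].
Step i=5: Q has 5 at row 1, column 4; remove that cell from P, ejecting 7. So w(5) = 7. P is now [[1, 2, 6], [4]].
Step i=4: Q has 4 at row 2, column 1; remove 4 from row 2 of P and reverse-bump: 4 enters row 1 and ejects 2. So w(4) = 2. P is now [[1, 4, 6]].
Step i=3: Q has 3 at row 1, column 3; remove that cell from P, ejecting 6. So w(3) = 6. P is now [[1, 4]].
Step i=2: Q has 2 at row 1, column 2; remove that cell from P, ejecting 4. So w(2) = 4. P is now [[1]].
Step i=1: Q has 1 at row 1, column 1; remove that cell from P, ejecting 1. So w(1) = 1. P is now [].

So w = 1 4 6 2 7 3 5.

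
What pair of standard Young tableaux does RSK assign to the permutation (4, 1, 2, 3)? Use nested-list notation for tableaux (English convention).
Insert each entry of the permutation into P by Schensted row insertion, recording in Q the position of each new cell.

Insert 4: appended to row 1. P = [[4]].
Insert 1: 1 bumps 4 from row 1; 4 starts row 2. P = [[1], [4]].
Insert 2: appended to row 1. P = [[1, 2], [4]].
Insert 3: appended to row 1. P = [[1, 2, 3], [4]].

So P = [[1, 2, 3], [4]], Q = [[1, 3, 4], [2]].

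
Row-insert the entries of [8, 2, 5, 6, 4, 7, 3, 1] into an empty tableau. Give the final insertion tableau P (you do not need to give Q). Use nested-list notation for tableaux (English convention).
Insert 8: appended to row 1. P = [[8]].
Insert 2: 2 bumps 8 from row 1; 8 starts row 2. P = [[2], [8]].
Insert 5: appended to row 1. P = [[2, 5], [8]].
Insert 6: appended to row 1. P = [[2, 5, 6], [8]].
Insert 4: 4 bumps 5 from row 1; 5 bumps 8 from row 2; 8 starts row 3. P = [[2, 4, 6], [5], [8]].
Insert 7: appended to row 1. P = [[2, 4, 6, 7], [5], [8]].
Insert 3: 3 bumps 4 from row 1; 4 bumps 5 from row 2; 5 bumps 8 from row 3; 8 starts row 4. P = [[2, 3, 6, 7], [4], [5], [8]].
Insert 1: 1 bumps 2 from row 1; 2 bumps 4 from row 2; 4 bumps 5 from row 3; 5 bumps 8 from row 4; 8 starts row 5. P = [[1, 3, 6, 7], [2], [4], [5], [8]].

So P = [[1, 3, 6, 7], [2], [4], [5], [8]].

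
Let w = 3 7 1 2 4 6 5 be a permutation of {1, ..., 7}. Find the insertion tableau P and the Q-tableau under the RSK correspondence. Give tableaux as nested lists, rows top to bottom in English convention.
Insert each entry of the permutation into P by Schensted row insertion, recording in Q the position of each new cell.

Insert 3: appended to row 1. P = [[3]].
Insert 7: appended to row 1. P = [[3, 7]].
Insert 1: 1 bumps 3 from row 1; 3 starts row 2. P = [[1, 7], [3]].
Insert 2: 2 bumps 7 from row 1; 7 appends to row 2. P = [[1, 2], [3, 7]].
Insert 4: appended to row 1. P = [[1, 2, 4], [3, 7]].
Insert 6: appended to row 1. P = [[1, 2, 4, 6], [3, 7]].
Insert 5: 5 bumps 6 from row 1; 6 bumps 7 from row 2; 7 starts row 3. P = [[1, 2, 4, 5], [3, 6], [7]].

So P = [[1, 2, 4, 5], [3, 6], [7]], Q = [[1, 2, 5, 6], [3, 4], [7]].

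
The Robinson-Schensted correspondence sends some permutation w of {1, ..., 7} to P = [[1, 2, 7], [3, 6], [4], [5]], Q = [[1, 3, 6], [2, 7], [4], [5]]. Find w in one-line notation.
5 4 6 3 1 7 2

Reverse RSK: for i = n, n-1, ..., 1, locate i in Q, remove the corresponding corner cell from P, and reverse-bump its entry up through P; the value ejected from row 1 is w(i).

So w = 5 4 6 3 1 7 2.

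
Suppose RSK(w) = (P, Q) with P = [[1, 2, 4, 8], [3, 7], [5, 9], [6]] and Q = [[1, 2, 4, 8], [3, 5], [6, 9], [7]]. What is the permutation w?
Reverse RSK: for i = n, n-1, ..., 1, locate i in Q, remove the corresponding corner cell from P, and reverse-bump its entry up through P; the value ejected from row 1 is w(i).

So w = 1 6 5 9 7 3 2 8 4.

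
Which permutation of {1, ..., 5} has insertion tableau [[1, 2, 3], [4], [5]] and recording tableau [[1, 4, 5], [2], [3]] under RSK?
Reverse RSK: for i = n, n-1, ..., 1, locate i in Q, remove the corresponding corner cell from P, and reverse-bump its entry up through P; the value ejected from row 1 is w(i).

So w = 5 4 1 2 3.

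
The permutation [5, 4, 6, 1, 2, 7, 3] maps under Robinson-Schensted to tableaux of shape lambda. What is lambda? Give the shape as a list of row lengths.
Row-insert each entry into an empty tableau.

After inserting 5: P = [[5]].
After inserting 4: P = [[4], [5]].
After inserting 6: P = [[4, 6], [5]].
After inserting 1: P = [[1, 6], [4], [5]].
After inserting 2: P = [[1, 2], [4, 6], [5]].
After inserting 7: P = [[1, 2, 7], [4, 6], [5]].
After inserting 3: P = [[1, 2, 3], [4, 6, 7], [5]].

The final insertion tableau P = [[1, 2, 3], [4, 6, 7], [5]] has shape [3, 3, 1].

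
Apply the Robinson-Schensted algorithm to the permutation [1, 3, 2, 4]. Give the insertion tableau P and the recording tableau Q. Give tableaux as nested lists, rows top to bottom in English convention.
Insert each entry of the permutation into P by Schensted row insertion, recording in Q the position of each new cell.

Insert 1: appended to row 1. P = [[1]], Q = [[1]].
Insert 3: appended to row 1. P = [[1, 3]], Q = [[1, 2]].
Insert 2: 2 bumps 3 from row 1; 3 starts row 2. P = [[1, 2], [3]], Q = [[1, 2], [3]].
Insert 4: appended to row 1. P = [[1, 2, 4], [3]], Q = [[1, 2, 4], [3]].

So P = [[1, 2, 4], [3]], Q = [[1, 2, 4], [3]].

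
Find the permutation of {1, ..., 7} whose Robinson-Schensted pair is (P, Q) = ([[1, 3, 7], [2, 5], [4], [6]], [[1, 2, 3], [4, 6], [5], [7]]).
4 6 7 5 2 3 1

Reverse the RSK construction: for i from n down to 1, find the cell of Q containing i, remove the entry at that cell from P, and reverse-bump it up through P; the value ejected from row 1 is w(i).

Step i=7: Q has 7 at row 4, column 1; remove 6 from row 4 of P and reverse-bump: 6 enters row 3 and ejects 4; 4 enters row 2 and ejects 2; 2 enters row 1 and ejects 1. So w(7) = 1. P is now [[2, 3, 7], [4, 5], [6]].
Step i=6: Q has 6 at row 2, column 2; remove 5 from row 2 of P and reverse-bump: 5 enters row 1 and ejects 3. So w(6) = 3. P is now [[2, 5, 7], [4], [6]].
Step i=5: Q has 5 at row 3, column 1; remove 6 from row 3 of P and reverse-bump: 6 enters row 2 and ejects 4; 4 enters row 1 and ejects 2. So w(5) = 2. P is now [[4, 5, 7], [6]].
Step i=4: Q has 4 at row 2, column 1; remove 6 from row 2 of P and reverse-bump: 6 enters row 1 and ejects 5. So w(4) = 5. P is now [[4, 6, 7]].
Step i=3: Q has 3 at row 1, column 3; remove that cell from P, ejecting 7. So w(3) = 7. P is now [[4, 6]].
Step i=2: Q has 2 at row 1, column 2; remove that cell from P, ejecting 6. So w(2) = 6. P is now [[4]].
Step i=1: Q has 1 at row 1, column 1; remove that cell from P, ejecting 4. So w(1) = 4. P is now [].

So w = 4 6 7 5 2 3 1.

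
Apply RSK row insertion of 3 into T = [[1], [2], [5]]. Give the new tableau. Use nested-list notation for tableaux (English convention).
[[1, 3], [2], [5]]

3 is larger than every entry of row 1, so it is appended to row 1. The new tableau is [[1, 3], [2], [5]].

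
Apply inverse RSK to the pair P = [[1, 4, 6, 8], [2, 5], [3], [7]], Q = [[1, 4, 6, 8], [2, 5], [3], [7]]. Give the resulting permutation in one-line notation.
Reverse RSK: for i = n, n-1, ..., 1, locate i in Q, remove the corresponding corner cell from P, and reverse-bump its entry up through P; the value ejected from row 1 is w(i).

So w = 7 3 2 5 4 6 1 8.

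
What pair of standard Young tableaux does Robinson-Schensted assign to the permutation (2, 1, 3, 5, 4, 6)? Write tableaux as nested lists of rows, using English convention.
Insert each entry of the permutation into P by Schensted row insertion, recording in Q the position of each new cell.

Insert 2: appended to row 1. P = [[2]], Q = [[1]].
Insert 1: 1 bumps 2 from row 1; 2 starts row 2. P = [[1], [2]], Q = [[1], [2]].
Insert 3: appended to row 1. P = [[1, 3], [2]], Q = [[1, 3], [2]].
Insert 5: appended to row 1. P = [[1, 3, 5], [2]], Q = [[1, 3, 4], [2]].
Insert 4: 4 bumps 5 from row 1; 5 appends to row 2. P = [[1, 3, 4], [2, 5]], Q = [[1, 3, 4], [2, 5]].
Insert 6: appended to row 1. P = [[1, 3, 4, 6], [2, 5]], Q = [[1, 3, 4, 6], [2, 5]].

So P = [[1, 3, 4, 6], [2, 5]], Q = [[1, 3, 4, 6], [2, 5]].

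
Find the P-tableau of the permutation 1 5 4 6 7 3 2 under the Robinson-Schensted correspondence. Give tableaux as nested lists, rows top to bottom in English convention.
P = [[1, 2, 6, 7], [3], [4], [5]]

Insert 1: appended to row 1. P = [[1]].
Insert 5: appended to row 1. P = [[1, 5]].
Insert 4: 4 bumps 5 from row 1; 5 starts row 2. P = [[1, 4], [5]].
Insert 6: appended to row 1. P = [[1, 4, 6], [5]].
Insert 7: appended to row 1. P = [[1, 4, 6, 7], [5]].
Insert 3: 3 bumps 4 from row 1; 4 bumps 5 from row 2; 5 starts row 3. P = [[1, 3, 6, 7], [4], [5]].
Insert 2: 2 bumps 3 from row 1; 3 bumps 4 from row 2; 4 bumps 5 from row 3; 5 starts row 4. P = [[1, 2, 6, 7], [3], [4], [5]].

So P = [[1, 2, 6, 7], [3], [4], [5]].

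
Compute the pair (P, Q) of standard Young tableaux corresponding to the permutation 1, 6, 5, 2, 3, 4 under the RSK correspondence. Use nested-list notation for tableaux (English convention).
P = [[1, 2, 3, 4], [5], [6]], Q = [[1, 2, 5, 6], [3], [4]]

Insert each entry of the permutation into P by Schensted row insertion, recording in Q the position of each new cell.

Insert 1: appended to row 1. P = [[1]].
Insert 6: appended to row 1. P = [[1, 6]].
Insert 5: 5 bumps 6 from row 1; 6 starts row 2. P = [[1, 5], [6]].
Insert 2: 2 bumps 5 from row 1; 5 bumps 6 from row 2; 6 starts row 3. P = [[1, 2], [5], [6]].
Insert 3: appended to row 1. P = [[1, 2, 3], [5], [6]].
Insert 4: appended to row 1. P = [[1, 2, 3, 4], [5], [6]].

So P = [[1, 2, 3, 4], [5], [6]], Q = [[1, 2, 5, 6], [3], [4]].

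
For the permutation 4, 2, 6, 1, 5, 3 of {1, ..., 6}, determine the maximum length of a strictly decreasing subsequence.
3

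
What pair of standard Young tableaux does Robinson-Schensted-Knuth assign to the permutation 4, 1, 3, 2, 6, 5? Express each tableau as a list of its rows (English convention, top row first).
Insert each entry of the permutation into P by Schensted row insertion, recording in Q the position of each new cell.

Insert 4: appended to row 1. P = [[4]], Q = [[1]].
Insert 1: 1 bumps 4 from row 1; 4 starts row 2. P = [[1], [4]], Q = [[1], [2]].
Insert 3: appended to row 1. P = [[1, 3], [4]], Q = [[1, 3], [2]].
Insert 2: 2 bumps 3 from row 1; 3 bumps 4 from row 2; 4 starts row 3. P = [[1, 2], [3], [4]], Q = [[1, 3], [2], [4]].
Insert 6: appended to row 1. P = [[1, 2, 6], [3], [4]], Q = [[1, 3, 5], [2], [4]].
Insert 5: 5 bumps 6 from row 1; 6 appends to row 2. P = [[1, 2, 5], [3, 6], [4]], Q = [[1, 3, 5], [2, 6], [4]].

So P = [[1, 2, 5], [3, 6], [4]], Q = [[1, 3, 5], [2, 6], [4]].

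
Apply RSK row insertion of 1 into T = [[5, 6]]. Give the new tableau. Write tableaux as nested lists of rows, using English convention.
In row 1, 1 replaces 5 (the leftmost entry greater than 1); 5 is bumped to row 2. 5 starts a new row 2. The new tableau is [[1, 6], [5]].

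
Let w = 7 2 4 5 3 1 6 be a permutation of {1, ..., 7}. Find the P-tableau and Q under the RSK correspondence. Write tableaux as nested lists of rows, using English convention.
Insert each entry of the permutation into P by Schensted row insertion, recording in Q the position of each new cell.

Insert 7: appended to row 1. P = [[7]].
Insert 2: 2 bumps 7 from row 1; 7 starts row 2. P = [[2], [7]].
Insert 4: appended to row 1. P = [[2, 4], [7]].
Insert 5: appended to row 1. P = [[2, 4, 5], [7]].
Insert 3: 3 bumps 4 from row 1; 4 bumps 7 from row 2; 7 starts row 3. P = [[2, 3, 5], [4], [7]].
Insert 1: 1 bumps 2 from row 1; 2 bumps 4 from row 2; 4 bumps 7 from row 3; 7 starts row 4. P = [[1, 3, 5], [2], [4], [7]].
Insert 6: appended to row 1. P = [[1, 3, 5, 6], [2], [4], [7]].

So P = [[1, 3, 5, 6], [2], [4], [7]], Q = [[1, 3, 4, 7], [2], [5], [6]].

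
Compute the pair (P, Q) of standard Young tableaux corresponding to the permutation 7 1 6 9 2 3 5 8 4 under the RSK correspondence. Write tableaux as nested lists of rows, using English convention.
Insert each entry of the permutation into P by Schensted row insertion, recording in Q the position of each new cell.

Insert 7: appended to row 1. P = [[7]], Q = [[1]].
Insert 1: 1 bumps 7 from row 1; 7 starts row 2. P = [[1], [7]], Q = [[1], [2]].
Insert 6: appended to row 1. P = [[1, 6], [7]], Q = [[1, 3], [2]].
Insert 9: appended to row 1. P = [[1, 6, 9], [7]], Q = [[1, 3, 4], [2]].
Insert 2: 2 bumps 6 from row 1; 6 bumps 7 from row 2; 7 starts row 3. P = [[1, 2, 9], [6], [7]], Q = [[1, 3, 4], [2], [5]].
Insert 3: 3 bumps 9 from row 1; 9 appends to row 2. P = [[1, 2, 3], [6, 9], [7]], Q = [[1, 3, 4], [2, 6], [5]].
Insert 5: appended to row 1. P = [[1, 2, 3, 5], [6, 9], [7]], Q = [[1, 3, 4, 7], [2, 6], [5]].
Insert 8: appended to row 1. P = [[1, 2, 3, 5, 8], [6, 9], [7]], Q = [[1, 3, 4, 7, 8], [2, 6], [5]].
Insert 4: 4 bumps 5 from row 1; 5 bumps 6 from row 2; 6 bumps 7 from row 3; 7 starts row 4. P = [[1, 2, 3, 4, 8], [5, 9], [6], [7]], Q = [[1, 3, 4, 7, 8], [2, 6], [5], [9]].

So P = [[1, 2, 3, 4, 8], [5, 9], [6], [7]], Q = [[1, 3, 4, 7, 8], [2, 6], [5], [9]].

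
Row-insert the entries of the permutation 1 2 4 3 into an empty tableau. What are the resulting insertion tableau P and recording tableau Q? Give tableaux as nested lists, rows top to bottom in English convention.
P = [[1, 2, 3], [4]], Q = [[1, 2, 3], [4]]

Insert each entry of the permutation into P by Schensted row insertion, recording in Q the position of each new cell.

After inserting 1: P = [[1]].
After inserting 2: P = [[1, 2]].
After inserting 4: P = [[1, 2, 4]].
After inserting 3: P = [[1, 2, 3], [4]].

So P = [[1, 2, 3], [4]], Q = [[1, 2, 3], [4]].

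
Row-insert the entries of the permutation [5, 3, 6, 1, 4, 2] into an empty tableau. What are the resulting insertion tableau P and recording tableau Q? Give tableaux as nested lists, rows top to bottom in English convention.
P = [[1, 2], [3, 4], [5, 6]], Q = [[1, 3], [2, 5], [4, 6]]

Insert each entry of the permutation into P by Schensted row insertion, recording in Q the position of each new cell.

Insert 5: appended to row 1. P = [[5]].
Insert 3: 3 bumps 5 from row 1; 5 starts row 2. P = [[3], [5]].
Insert 6: appended to row 1. P = [[3, 6], [5]].
Insert 1: 1 bumps 3 from row 1; 3 bumps 5 from row 2; 5 starts row 3. P = [[1, 6], [3], [5]].
Insert 4: 4 bumps 6 from row 1; 6 appends to row 2. P = [[1, 4], [3, 6], [5]].
Insert 2: 2 bumps 4 from row 1; 4 bumps 6 from row 2; 6 appends to row 3. P = [[1, 2], [3, 4], [5, 6]].

So P = [[1, 2], [3, 4], [5, 6]], Q = [[1, 3], [2, 5], [4, 6]].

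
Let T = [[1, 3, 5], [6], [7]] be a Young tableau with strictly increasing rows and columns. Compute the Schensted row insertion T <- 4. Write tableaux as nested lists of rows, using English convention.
In row 1, 4 replaces 5 (the leftmost entry greater than 4); 5 is bumped to row 2. In row 2, 5 replaces 6 (the leftmost entry greater than 5); 6 is bumped to row 3. In row 3, 6 replaces 7 (the leftmost entry greater than 6); 7 is bumped to row 4. 7 starts a new row 4. The new tableau is [[1, 3, 4], [5], [6], [7]].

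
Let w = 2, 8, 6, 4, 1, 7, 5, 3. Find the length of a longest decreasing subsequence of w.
4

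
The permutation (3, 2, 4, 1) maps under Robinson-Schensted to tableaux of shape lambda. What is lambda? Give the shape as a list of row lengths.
Row-insert each entry into an empty tableau.

After inserting 3: P = [[3]].
After inserting 2: P = [[2], [3]].
After inserting 4: P = [[2, 4], [3]].
After inserting 1: P = [[1, 4], [2], [3]].

The final insertion tableau P = [[1, 4], [2], [3]] has shape [2, 1, 1].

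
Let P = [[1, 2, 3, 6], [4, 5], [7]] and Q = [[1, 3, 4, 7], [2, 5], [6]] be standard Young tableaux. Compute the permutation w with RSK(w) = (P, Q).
Reverse the RSK construction: for i from n down to 1, find the cell of Q containing i, remove the entry at that cell from P, and reverse-bump it up through P; the value ejected from row 1 is w(i).

Step i=7: Q has 7 at row 1, column 4; remove that cell from P, ejecting 6. So w(7) = 6. P is now [[1, 2, 3], [4, 5], [7]].
Step i=6: Q has 6 at row 3, column 1; remove 7 from row 3 of P and reverse-bump: 7 enters row 2 and ejects 5; 5 enters row 1 and ejects 3. So w(6) = 3. P is now [[1, 2, 5], [4, 7]].
Step i=5: Q has 5 at row 2, column 2; remove 7 from row 2 of P and reverse-bump: 7 enters row 1 and ejects 5. So w(5) = 5. P is now [[1, 2, 7], [4]].
Step i=4: Q has 4 at row 1, column 3; remove that cell from P, ejecting 7. So w(4) = 7. P is now [[1, 2], [4]].
Step i=3: Q has 3 at row 1, column 2; remove that cell from P, ejecting 2. So w(3) = 2. P is now [[1], [4]].
Step i=2: Q has 2 at row 2, column 1; remove 4 from row 2 of P and reverse-bump: 4 enters row 1 and ejects 1. So w(2) = 1. P is now [[4]].
Step i=1: Q has 1 at row 1, column 1; remove that cell from P, ejecting 4. So w(1) = 4. P is now [].

So w = 4 1 2 7 5 3 6.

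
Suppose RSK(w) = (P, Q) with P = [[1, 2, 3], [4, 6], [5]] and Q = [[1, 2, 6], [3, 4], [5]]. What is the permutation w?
Reverse RSK: for i = n, n-1, ..., 1, locate i in Q, remove the corresponding corner cell from P, and reverse-bump its entry up through P; the value ejected from row 1 is w(i).

So w = 5 6 1 4 2 3.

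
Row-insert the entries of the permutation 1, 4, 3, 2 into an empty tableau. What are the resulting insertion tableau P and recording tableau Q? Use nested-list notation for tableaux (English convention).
P = [[1, 2], [3], [4]], Q = [[1, 2], [3], [4]]

Insert each entry of the permutation into P by Schensted row insertion, recording in Q the position of each new cell.

Insert 1: appended to row 1. P = [[1]].
Insert 4: appended to row 1. P = [[1, 4]].
Insert 3: 3 bumps 4 from row 1; 4 starts row 2. P = [[1, 3], [4]].
Insert 2: 2 bumps 3 from row 1; 3 bumps 4 from row 2; 4 starts row 3. P = [[1, 2], [3], [4]].

So P = [[1, 2], [3], [4]], Q = [[1, 2], [3], [4]].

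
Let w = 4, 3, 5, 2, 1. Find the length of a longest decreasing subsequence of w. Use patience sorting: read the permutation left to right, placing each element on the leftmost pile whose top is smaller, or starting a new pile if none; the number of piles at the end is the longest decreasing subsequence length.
4: new pile. tops = [4]
3: new pile. tops = [4, 3]
5: onto pile 1 (replacing 4). tops = [5, 3]
2: new pile. tops = [5, 3, 2]
1: new pile. tops = [5, 3, 2, 1]

4 piles, so the longest decreasing subsequence has length 4.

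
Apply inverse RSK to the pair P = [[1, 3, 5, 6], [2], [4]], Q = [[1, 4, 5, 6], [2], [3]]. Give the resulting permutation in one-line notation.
4 2 1 3 5 6

Reverse the RSK construction: for i from n down to 1, find the cell of Q containing i, remove the entry at that cell from P, and reverse-bump it up through P; the value ejected from row 1 is w(i).

Step i=6: Q has 6 at row 1, column 4; remove that cell from P, ejecting 6. So w(6) = 6. P is now [[1, 3, 5], [2], [4]].
Step i=5: Q has 5 at row 1, column 3; remove that cell from P, ejecting 5. So w(5) = 5. P is now [[1, 3], [2], [4]].
Step i=4: Q has 4 at row 1, column 2; remove that cell from P, ejecting 3. So w(4) = 3. P is now [[1], [2], [4]].
Step i=3: Q has 3 at row 3, column 1; remove 4 from row 3 of P and reverse-bump: 4 enters row 2 and ejects 2; 2 enters row 1 and ejects 1. So w(3) = 1. P is now [[2], [4]].
Step i=2: Q has 2 at row 2, column 1; remove 4 from row 2 of P and reverse-bump: 4 enters row 1 and ejects 2. So w(2) = 2. P is now [[4]].
Step i=1: Q has 1 at row 1, column 1; remove that cell from P, ejecting 4. So w(1) = 4. P is now [].

So w = 4 2 1 3 5 6.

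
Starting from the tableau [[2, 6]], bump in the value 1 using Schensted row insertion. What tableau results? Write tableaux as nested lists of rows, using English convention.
[[1, 6], [2]]

In row 1, 1 replaces 2 (the leftmost entry greater than 1); 2 is bumped to row 2. 2 starts a new row 2. The new tableau is [[1, 6], [2]].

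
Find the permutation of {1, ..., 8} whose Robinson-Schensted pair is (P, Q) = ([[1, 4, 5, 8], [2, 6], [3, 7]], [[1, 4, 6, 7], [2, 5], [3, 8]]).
Reverse the RSK construction: for i from n down to 1, find the cell of Q containing i, remove the entry at that cell from P, and reverse-bump it up through P; the value ejected from row 1 is w(i).

Step i=8: Q has 8 at row 3, column 2; remove 7 from row 3 of P and reverse-bump: 7 enters row 2 and ejects 6; 6 enters row 1 and ejects 5. So w(8) = 5. P is now [[1, 4, 6, 8], [2, 7], [3]].
Step i=7: Q has 7 at row 1, column 4; remove that cell from P, ejecting 8. So w(7) = 8. P is now [[1, 4, 6], [2, 7], [3]].
Step i=6: Q has 6 at row 1, column 3; remove that cell from P, ejecting 6. So w(6) = 6. P is now [[1, 4], [2, 7], [3]].
Step i=5: Q has 5 at row 2, column 2; remove 7 from row 2 of P and reverse-bump: 7 enters row 1 and ejects 4. So w(5) = 4. P is now [[1, 7], [2], [3]].
Step i=4: Q has 4 at row 1, column 2; remove that cell from P, ejecting 7. So w(4) = 7. P is now [[1], [2], [3]].
Step i=3: Q has 3 at row 3, column 1; remove 3 from row 3 of P and reverse-bump: 3 enters row 2 and ejects 2; 2 enters row 1 and ejects 1. So w(3) = 1. P is now [[2], [3]].
Step i=2: Q has 2 at row 2, column 1; remove 3 from row 2 of P and reverse-bump: 3 enters row 1 and ejects 2. So w(2) = 2. P is now [[3]].
Step i=1: Q has 1 at row 1, column 1; remove that cell from P, ejecting 3. So w(1) = 3. P is now [].

So w = 3 2 1 7 4 6 8 5.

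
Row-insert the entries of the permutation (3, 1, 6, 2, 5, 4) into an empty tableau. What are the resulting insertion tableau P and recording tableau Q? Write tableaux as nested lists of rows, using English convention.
P = [[1, 2, 4], [3, 5], [6]], Q = [[1, 3, 5], [2, 4], [6]]

Insert each entry of the permutation into P by Schensted row insertion, recording in Q the position of each new cell.

Insert 3: appended to row 1. P = [[3]].
Insert 1: 1 bumps 3 from row 1; 3 starts row 2. P = [[1], [3]].
Insert 6: appended to row 1. P = [[1, 6], [3]].
Insert 2: 2 bumps 6 from row 1; 6 appends to row 2. P = [[1, 2], [3, 6]].
Insert 5: appended to row 1. P = [[1, 2, 5], [3, 6]].
Insert 4: 4 bumps 5 from row 1; 5 bumps 6 from row 2; 6 starts row 3. P = [[1, 2, 4], [3, 5], [6]].

So P = [[1, 2, 4], [3, 5], [6]], Q = [[1, 3, 5], [2, 4], [6]].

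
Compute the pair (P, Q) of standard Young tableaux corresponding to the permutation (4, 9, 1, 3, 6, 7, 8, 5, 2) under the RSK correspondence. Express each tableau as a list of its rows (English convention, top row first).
Insert each entry of the permutation into P by Schensted row insertion, recording in Q the position of each new cell.

Insert 4: appended to row 1. P = [[4]].
Insert 9: appended to row 1. P = [[4, 9]].
Insert 1: 1 bumps 4 from row 1; 4 starts row 2. P = [[1, 9], [4]].
Insert 3: 3 bumps 9 from row 1; 9 appends to row 2. P = [[1, 3], [4, 9]].
Insert 6: appended to row 1. P = [[1, 3, 6], [4, 9]].
Insert 7: appended to row 1. P = [[1, 3, 6, 7], [4, 9]].
Insert 8: appended to row 1. P = [[1, 3, 6, 7, 8], [4, 9]].
Insert 5: 5 bumps 6 from row 1; 6 bumps 9 from row 2; 9 starts row 3. P = [[1, 3, 5, 7, 8], [4, 6], [9]].
Insert 2: 2 bumps 3 from row 1; 3 bumps 4 from row 2; 4 bumps 9 from row 3; 9 starts row 4. P = [[1, 2, 5, 7, 8], [3, 6], [4], [9]].

So P = [[1, 2, 5, 7, 8], [3, 6], [4], [9]], Q = [[1, 2, 5, 6, 7], [3, 4], [8], [9]].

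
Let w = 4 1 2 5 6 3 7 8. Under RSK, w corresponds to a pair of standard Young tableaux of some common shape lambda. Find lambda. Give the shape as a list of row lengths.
[6, 2]

RSK row insertion gives P = [[1, 2, 3, 6, 7, 8], [4, 5]], which has shape [6, 2].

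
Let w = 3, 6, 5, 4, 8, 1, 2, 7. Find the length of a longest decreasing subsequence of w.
4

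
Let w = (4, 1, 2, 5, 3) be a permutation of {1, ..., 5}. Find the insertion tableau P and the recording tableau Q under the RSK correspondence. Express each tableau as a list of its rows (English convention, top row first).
P = [[1, 2, 3], [4, 5]], Q = [[1, 3, 4], [2, 5]]

Insert each entry of the permutation into P by Schensted row insertion, recording in Q the position of each new cell.

Insert 4: appended to row 1. P = [[4]], Q = [[1]].
Insert 1: 1 bumps 4 from row 1; 4 starts row 2. P = [[1], [4]], Q = [[1], [2]].
Insert 2: appended to row 1. P = [[1, 2], [4]], Q = [[1, 3], [2]].
Insert 5: appended to row 1. P = [[1, 2, 5], [4]], Q = [[1, 3, 4], [2]].
Insert 3: 3 bumps 5 from row 1; 5 appends to row 2. P = [[1, 2, 3], [4, 5]], Q = [[1, 3, 4], [2, 5]].

So P = [[1, 2, 3], [4, 5]], Q = [[1, 3, 4], [2, 5]].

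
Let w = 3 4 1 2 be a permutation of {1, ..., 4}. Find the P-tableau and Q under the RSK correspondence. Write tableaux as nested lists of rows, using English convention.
P = [[1, 2], [3, 4]], Q = [[1, 2], [3, 4]]

Insert each entry of the permutation into P by Schensted row insertion, recording in Q the position of each new cell.

After inserting 3: P = [[3]].
After inserting 4: P = [[3, 4]].
After inserting 1: P = [[1, 4], [3]].
After inserting 2: P = [[1, 2], [3, 4]].

So P = [[1, 2], [3, 4]], Q = [[1, 2], [3, 4]].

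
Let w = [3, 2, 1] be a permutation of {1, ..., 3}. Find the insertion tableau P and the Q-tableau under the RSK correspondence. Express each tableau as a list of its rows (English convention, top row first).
Insert each entry of the permutation into P by Schensted row insertion, recording in Q the position of each new cell.

Insert 3: appended to row 1. P = [[3]], Q = [[1]].
Insert 2: 2 bumps 3 from row 1; 3 starts row 2. P = [[2], [3]], Q = [[1], [2]].
Insert 1: 1 bumps 2 from row 1; 2 bumps 3 from row 2; 3 starts row 3. P = [[1], [2], [3]], Q = [[1], [2], [3]].

So P = [[1], [2], [3]], Q = [[1], [2], [3]].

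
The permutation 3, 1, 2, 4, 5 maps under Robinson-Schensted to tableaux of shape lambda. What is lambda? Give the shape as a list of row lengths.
[4, 1]

Row-insert each entry into an empty tableau.

After inserting 3: P = [[3]].
After inserting 1: P = [[1], [3]].
After inserting 2: P = [[1, 2], [3]].
After inserting 4: P = [[1, 2, 4], [3]].
After inserting 5: P = [[1, 2, 4, 5], [3]].

The final insertion tableau P = [[1, 2, 4, 5], [3]] has shape [4, 1].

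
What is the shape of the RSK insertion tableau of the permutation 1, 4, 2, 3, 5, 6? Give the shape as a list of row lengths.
Row-insert each entry into an empty tableau.

After inserting 1: P = [[1]].
After inserting 4: P = [[1, 4]].
After inserting 2: P = [[1, 2], [4]].
After inserting 3: P = [[1, 2, 3], [4]].
After inserting 5: P = [[1, 2, 3, 5], [4]].
After inserting 6: P = [[1, 2, 3, 5, 6], [4]].

The final insertion tableau P = [[1, 2, 3, 5, 6], [4]] has shape [5, 1].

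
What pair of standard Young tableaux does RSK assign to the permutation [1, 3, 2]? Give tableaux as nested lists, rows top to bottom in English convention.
P = [[1, 2], [3]], Q = [[1, 2], [3]]

Insert each entry of the permutation into P by Schensted row insertion, recording in Q the position of each new cell.

Insert 1: appended to row 1. P = [[1]], Q = [[1]].
Insert 3: appended to row 1. P = [[1, 3]], Q = [[1, 2]].
Insert 2: 2 bumps 3 from row 1; 3 starts row 2. P = [[1, 2], [3]], Q = [[1, 2], [3]].

So P = [[1, 2], [3]], Q = [[1, 2], [3]].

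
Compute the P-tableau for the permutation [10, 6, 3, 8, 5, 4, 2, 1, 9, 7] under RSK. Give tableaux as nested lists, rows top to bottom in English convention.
Insert 10: appended to row 1. P = [[10]].
Insert 6: 6 bumps 10 from row 1; 10 starts row 2. P = [[6], [10]].
Insert 3: 3 bumps 6 from row 1; 6 bumps 10 from row 2; 10 starts row 3. P = [[3], [6], [10]].
Insert 8: appended to row 1. P = [[3, 8], [6], [10]].
Insert 5: 5 bumps 8 from row 1; 8 appends to row 2. P = [[3, 5], [6, 8], [10]].
Insert 4: 4 bumps 5 from row 1; 5 bumps 6 from row 2; 6 bumps 10 from row 3; 10 starts row 4. P = [[3, 4], [5, 8], [6], [10]].
Insert 2: 2 bumps 3 from row 1; 3 bumps 5 from row 2; 5 bumps 6 from row 3; 6 bumps 10 from row 4; 10 starts row 5. P = [[2, 4], [3, 8], [5], [6], [10]].
Insert 1: 1 bumps 2 from row 1; 2 bumps 3 from row 2; 3 bumps 5 from row 3; 5 bumps 6 from row 4; 6 bumps 10 from row 5; 10 starts row 6. P = [[1, 4], [2, 8], [3], [5], [6], [10]].
Insert 9: appended to row 1. P = [[1, 4, 9], [2, 8], [3], [5], [6], [10]].
Insert 7: 7 bumps 9 from row 1; 9 appends to row 2. P = [[1, 4, 7], [2, 8, 9], [3], [5], [6], [10]].

So P = [[1, 4, 7], [2, 8, 9], [3], [5], [6], [10]].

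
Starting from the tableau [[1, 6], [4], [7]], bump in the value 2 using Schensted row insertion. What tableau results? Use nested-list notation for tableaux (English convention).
In row 1, 2 replaces 6 (the leftmost entry greater than 2); 6 is bumped to row 2. 6 is appended to row 2. The new tableau is [[1, 2], [4, 6], [7]].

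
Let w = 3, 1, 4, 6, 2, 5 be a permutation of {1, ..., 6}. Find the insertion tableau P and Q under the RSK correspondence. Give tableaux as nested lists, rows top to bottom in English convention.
P = [[1, 2, 5], [3, 4, 6]], Q = [[1, 3, 4], [2, 5, 6]]

Insert each entry of the permutation into P by Schensted row insertion, recording in Q the position of each new cell.

Insert 3: appended to row 1. P = [[3]].
Insert 1: 1 bumps 3 from row 1; 3 starts row 2. P = [[1], [3]].
Insert 4: appended to row 1. P = [[1, 4], [3]].
Insert 6: appended to row 1. P = [[1, 4, 6], [3]].
Insert 2: 2 bumps 4 from row 1; 4 appends to row 2. P = [[1, 2, 6], [3, 4]].
Insert 5: 5 bumps 6 from row 1; 6 appends to row 2. P = [[1, 2, 5], [3, 4, 6]].

So P = [[1, 2, 5], [3, 4, 6]], Q = [[1, 3, 4], [2, 5, 6]].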